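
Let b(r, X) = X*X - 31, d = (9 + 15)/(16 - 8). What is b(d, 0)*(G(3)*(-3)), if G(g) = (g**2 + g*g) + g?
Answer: 1953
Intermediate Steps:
d = 3 (d = 24/8 = 24*(1/8) = 3)
G(g) = g + 2*g**2 (G(g) = (g**2 + g**2) + g = 2*g**2 + g = g + 2*g**2)
b(r, X) = -31 + X**2 (b(r, X) = X**2 - 31 = -31 + X**2)
b(d, 0)*(G(3)*(-3)) = (-31 + 0**2)*((3*(1 + 2*3))*(-3)) = (-31 + 0)*((3*(1 + 6))*(-3)) = -31*3*7*(-3) = -651*(-3) = -31*(-63) = 1953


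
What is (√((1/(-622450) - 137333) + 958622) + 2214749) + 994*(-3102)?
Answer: -868639 + √12728139894744002/124490 ≈ -8.6773e+5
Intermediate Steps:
(√((1/(-622450) - 137333) + 958622) + 2214749) + 994*(-3102) = (√((-1/622450 - 137333) + 958622) + 2214749) - 3083388 = (√(-85482925851/622450 + 958622) + 2214749) - 3083388 = (√(511211338049/622450) + 2214749) - 3083388 = (√12728139894744002/124490 + 2214749) - 3083388 = (2214749 + √12728139894744002/124490) - 3083388 = -868639 + √12728139894744002/124490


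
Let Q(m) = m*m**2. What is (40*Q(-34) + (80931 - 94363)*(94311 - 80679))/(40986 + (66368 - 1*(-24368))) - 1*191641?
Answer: -12714006493/65861 ≈ -1.9304e+5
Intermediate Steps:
Q(m) = m**3
(40*Q(-34) + (80931 - 94363)*(94311 - 80679))/(40986 + (66368 - 1*(-24368))) - 1*191641 = (40*(-34)**3 + (80931 - 94363)*(94311 - 80679))/(40986 + (66368 - 1*(-24368))) - 1*191641 = (40*(-39304) - 13432*13632)/(40986 + (66368 + 24368)) - 191641 = (-1572160 - 183105024)/(40986 + 90736) - 191641 = -184677184/131722 - 191641 = -184677184*1/131722 - 191641 = -92338592/65861 - 191641 = -12714006493/65861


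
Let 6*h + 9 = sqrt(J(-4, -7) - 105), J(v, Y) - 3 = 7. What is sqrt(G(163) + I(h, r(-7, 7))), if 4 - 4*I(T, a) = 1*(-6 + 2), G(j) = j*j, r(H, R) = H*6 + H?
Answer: sqrt(26571) ≈ 163.01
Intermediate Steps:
r(H, R) = 7*H (r(H, R) = 6*H + H = 7*H)
J(v, Y) = 10 (J(v, Y) = 3 + 7 = 10)
h = -3/2 + I*sqrt(95)/6 (h = -3/2 + sqrt(10 - 105)/6 = -3/2 + sqrt(-95)/6 = -3/2 + (I*sqrt(95))/6 = -3/2 + I*sqrt(95)/6 ≈ -1.5 + 1.6245*I)
G(j) = j**2
I(T, a) = 2 (I(T, a) = 1 - (-6 + 2)/4 = 1 - (-4)/4 = 1 - 1/4*(-4) = 1 + 1 = 2)
sqrt(G(163) + I(h, r(-7, 7))) = sqrt(163**2 + 2) = sqrt(26569 + 2) = sqrt(26571)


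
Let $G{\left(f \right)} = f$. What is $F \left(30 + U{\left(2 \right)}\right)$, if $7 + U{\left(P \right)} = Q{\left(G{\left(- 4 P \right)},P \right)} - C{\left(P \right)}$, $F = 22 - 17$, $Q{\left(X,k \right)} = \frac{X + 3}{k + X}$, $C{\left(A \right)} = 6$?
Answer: $\frac{535}{6} \approx 89.167$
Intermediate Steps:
$Q{\left(X,k \right)} = \frac{3 + X}{X + k}$
$F = 5$
$U{\left(P \right)} = -13 - \frac{3 - 4 P}{3 P}$ ($U{\left(P \right)} = -7 + \left(\frac{3 - 4 P}{- 4 P + P} - 6\right) = -7 - \left(6 - \frac{3 - 4 P}{\left(-3\right) P}\right) = -7 + \left(- \frac{1}{3 P} \left(3 - 4 P\right) - 6\right) = -7 - \left(6 + \frac{3 - 4 P}{3 P}\right) = -13 - \frac{3 - 4 P}{3 P}$)
$F \left(30 + U{\left(2 \right)}\right) = 5 \left(30 - \frac{73}{6}\right) = 5 \cdot \frac{107}{6} = \frac{535}{6}$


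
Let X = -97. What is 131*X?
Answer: -12707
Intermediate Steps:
131*X = 131*(-97) = -12707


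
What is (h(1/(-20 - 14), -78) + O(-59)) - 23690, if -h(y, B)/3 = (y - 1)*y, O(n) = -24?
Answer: -27413489/1156 ≈ -23714.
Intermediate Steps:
h(y, B) = -3*y*(-1 + y) (h(y, B) = -3*(y - 1)*y = -3*(-1 + y)*y = -3*y*(-1 + y))
(h(1/(-20 - 14), -78) + O(-59)) - 23690 = (3*(1 - 1/(-20 - 14))/(-20 - 14) - 24) - 23690 = (3*(1 - 1/(-34))/(-34) - 24) - 23690 = (3*(-1/34)*(1 - 1*(-1/34)) - 24) - 23690 = (3*(-1/34)*(1 + 1/34) - 24) - 23690 = (3*(-1/34)*(35/34) - 24) - 23690 = (-105/1156 - 24) - 23690 = -27849/1156 - 23690 = -27413489/1156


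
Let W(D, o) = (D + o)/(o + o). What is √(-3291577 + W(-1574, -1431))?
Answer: I*√2995715937342/954 ≈ 1814.3*I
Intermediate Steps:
W(D, o) = (D + o)/(2*o) (W(D, o) = (D + o)/((2*o)) = (D + o)*(1/(2*o)) = (D + o)/(2*o))
√(-3291577 + W(-1574, -1431)) = √(-3291577 + (½)*(-1574 - 1431)/(-1431)) = √(-3291577 + (½)*(-1/1431)*(-3005)) = √(-3291577 + 3005/2862) = √(-9420490369/2862) = I*√2995715937342/954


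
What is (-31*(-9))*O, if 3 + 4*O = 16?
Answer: 3627/4 ≈ 906.75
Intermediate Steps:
O = 13/4 (O = -3/4 + (1/4)*16 = -3/4 + 4 = 13/4 ≈ 3.2500)
(-31*(-9))*O = -31*(-9)*(13/4) = 279*(13/4) = 3627/4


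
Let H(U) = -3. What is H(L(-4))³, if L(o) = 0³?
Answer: -27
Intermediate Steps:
L(o) = 0
H(L(-4))³ = (-3)³ = -27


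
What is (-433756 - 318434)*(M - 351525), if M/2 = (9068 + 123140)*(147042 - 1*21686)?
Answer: -24931924687700490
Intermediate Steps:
M = 33146132096 (M = 2*((9068 + 123140)*(147042 - 1*21686)) = 2*(132208*(147042 - 21686)) = 2*(132208*125356) = 2*16573066048 = 33146132096)
(-433756 - 318434)*(M - 351525) = (-433756 - 318434)*(33146132096 - 351525) = -752190*33145780571 = -24931924687700490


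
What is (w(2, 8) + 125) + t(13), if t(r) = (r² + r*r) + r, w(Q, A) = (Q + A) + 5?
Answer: 491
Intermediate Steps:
w(Q, A) = 5 + A + Q (w(Q, A) = (A + Q) + 5 = 5 + A + Q)
t(r) = r + 2*r² (t(r) = (r² + r²) + r = 2*r² + r = r + 2*r²)
(w(2, 8) + 125) + t(13) = ((5 + 8 + 2) + 125) + 13*(1 + 2*13) = (15 + 125) + 13*(1 + 26) = 140 + 13*27 = 140 + 351 = 491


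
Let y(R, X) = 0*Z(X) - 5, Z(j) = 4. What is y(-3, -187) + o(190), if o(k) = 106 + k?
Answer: 291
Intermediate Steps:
y(R, X) = -5 (y(R, X) = 0*4 - 5 = 0 - 5 = -5)
y(-3, -187) + o(190) = -5 + (106 + 190) = -5 + 296 = 291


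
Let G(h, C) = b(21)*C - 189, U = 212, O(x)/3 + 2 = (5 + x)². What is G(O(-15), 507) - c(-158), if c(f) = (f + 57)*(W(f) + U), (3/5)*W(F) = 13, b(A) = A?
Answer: 102175/3 ≈ 34058.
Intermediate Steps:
W(F) = 65/3 (W(F) = (5/3)*13 = 65/3)
O(x) = -6 + 3*(5 + x)²
c(f) = 13319 + 701*f/3 (c(f) = (f + 57)*(65/3 + 212) = (57 + f)*(701/3) = 13319 + 701*f/3)
G(h, C) = -189 + 21*C (G(h, C) = 21*C - 189 = -189 + 21*C)
G(O(-15), 507) - c(-158) = (-189 + 21*507) - (13319 + (701/3)*(-158)) = (-189 + 10647) - (13319 - 110758/3) = 10458 - 1*(-70801/3) = 10458 + 70801/3 = 102175/3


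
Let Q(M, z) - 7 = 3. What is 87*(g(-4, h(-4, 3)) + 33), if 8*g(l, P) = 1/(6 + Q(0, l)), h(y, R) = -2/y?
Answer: 367575/128 ≈ 2871.7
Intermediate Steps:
Q(M, z) = 10 (Q(M, z) = 7 + 3 = 10)
g(l, P) = 1/128 (g(l, P) = 1/(8*(6 + 10)) = (⅛)/16 = (⅛)*(1/16) = 1/128)
87*(g(-4, h(-4, 3)) + 33) = 87*(1/128 + 33) = 87*(4225/128) = 367575/128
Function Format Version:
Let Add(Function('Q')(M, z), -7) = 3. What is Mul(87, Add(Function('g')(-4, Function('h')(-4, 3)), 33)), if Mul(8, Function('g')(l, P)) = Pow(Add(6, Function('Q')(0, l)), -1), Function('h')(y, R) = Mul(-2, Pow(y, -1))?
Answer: Rational(367575, 128) ≈ 2871.7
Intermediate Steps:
Function('Q')(M, z) = 10 (Function('Q')(M, z) = Add(7, 3) = 10)
Function('g')(l, P) = Rational(1, 128) (Function('g')(l, P) = Mul(Rational(1, 8), Pow(Add(6, 10), -1)) = Mul(Rational(1, 8), Pow(16, -1)) = Mul(Rational(1, 8), Rational(1, 16)) = Rational(1, 128))
Mul(87, Add(Function('g')(-4, Function('h')(-4, 3)), 33)) = Mul(87, Add(Rational(1, 128), 33)) = Mul(87, Rational(4225, 128)) = Rational(367575, 128)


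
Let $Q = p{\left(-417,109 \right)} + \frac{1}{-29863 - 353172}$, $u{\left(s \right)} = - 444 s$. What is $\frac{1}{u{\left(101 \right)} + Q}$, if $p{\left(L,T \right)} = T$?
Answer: $- \frac{383035}{17135070726} \approx -2.2354 \cdot 10^{-5}$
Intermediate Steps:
$Q = \frac{41750814}{383035}$ ($Q = 109 + \frac{1}{-29863 - 353172} = 109 + \frac{1}{-383035} = 109 - \frac{1}{383035} = \frac{41750814}{383035} \approx 109.0$)
$\frac{1}{u{\left(101 \right)} + Q} = \frac{1}{\left(-444\right) 101 + \frac{41750814}{383035}} = \frac{1}{-44844 + \frac{41750814}{383035}} = \frac{1}{- \frac{17135070726}{383035}} = - \frac{383035}{17135070726}$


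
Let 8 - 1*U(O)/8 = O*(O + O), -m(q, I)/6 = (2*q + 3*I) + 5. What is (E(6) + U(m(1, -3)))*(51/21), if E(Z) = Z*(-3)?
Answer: -38386/7 ≈ -5483.7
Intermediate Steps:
E(Z) = -3*Z
m(q, I) = -30 - 18*I - 12*q (m(q, I) = -6*((2*q + 3*I) + 5) = -6*(5 + 2*q + 3*I) = -30 - 18*I - 12*q)
U(O) = 64 - 16*O² (U(O) = 64 - 8*O*(O + O) = 64 - 8*O*2*O = 64 - 16*O²)
(E(6) + U(m(1, -3)))*(51/21) = (-3*6 + (64 - 16*(-30 - 18*(-3) - 12*1)²))*(51/21) = (-18 + (64 - 16*(-30 + 54 - 12)²))*(51*(1/21)) = (-18 + (64 - 16*12²))*(17/7) = (-18 + (64 - 16*144))*(17/7) = (-18 + (64 - 2304))*(17/7) = (-18 - 2240)*(17/7) = -2258*17/7 = -38386/7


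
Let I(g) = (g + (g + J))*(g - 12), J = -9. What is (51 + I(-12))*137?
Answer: 115491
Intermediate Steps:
I(g) = (-12 + g)*(-9 + 2*g) (I(g) = (g + (g - 9))*(g - 12) = (g + (-9 + g))*(-12 + g) = (-9 + 2*g)*(-12 + g) = (-12 + g)*(-9 + 2*g))
(51 + I(-12))*137 = (51 + (108 - 33*(-12) + 2*(-12)²))*137 = (51 + (108 + 396 + 2*144))*137 = (51 + (108 + 396 + 288))*137 = (51 + 792)*137 = 843*137 = 115491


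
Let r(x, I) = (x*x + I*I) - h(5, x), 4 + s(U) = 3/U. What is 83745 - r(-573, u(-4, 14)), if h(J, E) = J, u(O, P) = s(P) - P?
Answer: -47999485/196 ≈ -2.4490e+5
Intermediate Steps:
s(U) = -4 + 3/U
u(O, P) = -4 - P + 3/P (u(O, P) = (-4 + 3/P) - P = -4 - P + 3/P)
r(x, I) = -5 + I² + x² (r(x, I) = (x*x + I*I) - 1*5 = (x² + I²) - 5 = (I² + x²) - 5 = -5 + I² + x²)
83745 - r(-573, u(-4, 14)) = 83745 - (-5 + (-4 - 1*14 + 3/14)² + (-573)²) = 83745 - (-5 + (-4 - 14 + 3*(1/14))² + 328329) = 83745 - (-5 + (-4 - 14 + 3/14)² + 328329) = 83745 - (-5 + (-249/14)² + 328329) = 83745 - (-5 + 62001/196 + 328329) = 83745 - 1*64413505/196 = 83745 - 64413505/196 = -47999485/196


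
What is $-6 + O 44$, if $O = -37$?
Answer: $-1634$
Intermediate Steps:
$-6 + O 44 = -6 - 1628 = -1634$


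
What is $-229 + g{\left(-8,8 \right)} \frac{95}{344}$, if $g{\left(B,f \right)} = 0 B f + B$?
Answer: $- \frac{9942}{43} \approx -231.21$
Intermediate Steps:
$g{\left(B,f \right)} = B$ ($g{\left(B,f \right)} = 0 f + B = 0 + B = B$)
$-229 + g{\left(-8,8 \right)} \frac{95}{344} = -229 - 8 \cdot \frac{95}{344} = -229 - 8 \cdot 95 \cdot \frac{1}{344} = -229 - \frac{95}{43} = - \frac{9942}{43}$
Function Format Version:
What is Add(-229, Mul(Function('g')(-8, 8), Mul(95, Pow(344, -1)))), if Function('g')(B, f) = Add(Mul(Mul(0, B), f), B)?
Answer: Rational(-9942, 43) ≈ -231.21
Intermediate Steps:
Function('g')(B, f) = B (Function('g')(B, f) = Add(Mul(0, f), B) = Add(0, B) = B)
Add(-229, Mul(Function('g')(-8, 8), Mul(95, Pow(344, -1)))) = Add(-229, Mul(-8, Mul(95, Pow(344, -1)))) = Add(-229, Mul(-8, Mul(95, Rational(1, 344)))) = Add(-229, Mul(-8, Rational(95, 344))) = Add(-229, Rational(-95, 43)) = Rational(-9942, 43)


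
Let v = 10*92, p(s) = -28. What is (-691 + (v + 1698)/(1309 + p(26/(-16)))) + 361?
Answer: -60016/183 ≈ -327.96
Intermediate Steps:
v = 920
(-691 + (v + 1698)/(1309 + p(26/(-16)))) + 361 = (-691 + (920 + 1698)/(1309 - 28)) + 361 = (-691 + 2618/1281) + 361 = (-691 + 2618*(1/1281)) + 361 = (-691 + 374/183) + 361 = -126079/183 + 361 = -60016/183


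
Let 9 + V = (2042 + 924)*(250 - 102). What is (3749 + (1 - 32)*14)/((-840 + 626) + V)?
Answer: 663/87749 ≈ 0.0075556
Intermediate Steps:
V = 438959 (V = -9 + (2042 + 924)*(250 - 102) = -9 + 2966*148 = -9 + 438968 = 438959)
(3749 + (1 - 32)*14)/((-840 + 626) + V) = (3749 + (1 - 32)*14)/((-840 + 626) + 438959) = (3749 - 31*14)/(-214 + 438959) = (3749 - 434)/438745 = 3315*(1/438745) = 663/87749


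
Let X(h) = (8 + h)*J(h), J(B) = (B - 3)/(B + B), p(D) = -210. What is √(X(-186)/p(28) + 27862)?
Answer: √2677579585/310 ≈ 166.92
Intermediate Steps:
J(B) = (-3 + B)/(2*B) (J(B) = (-3 + B)/((2*B)) = (-3 + B)*(1/(2*B)) = (-3 + B)/(2*B))
X(h) = (-3 + h)*(8 + h)/(2*h) (X(h) = (8 + h)*((-3 + h)/(2*h)) = (-3 + h)*(8 + h)/(2*h))
√(X(-186)/p(28) + 27862) = √(((½)*(-3 - 186)*(8 - 186)/(-186))/(-210) + 27862) = √(((½)*(-1/186)*(-189)*(-178))*(-1/210) + 27862) = √(-5607/62*(-1/210) + 27862) = √(267/620 + 27862) = √(17274707/620) = √2677579585/310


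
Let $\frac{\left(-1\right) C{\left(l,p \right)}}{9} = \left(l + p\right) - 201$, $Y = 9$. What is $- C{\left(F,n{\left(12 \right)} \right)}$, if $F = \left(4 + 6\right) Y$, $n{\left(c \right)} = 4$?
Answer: $-963$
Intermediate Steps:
$F = 90$ ($F = \left(4 + 6\right) 9 = 10 \cdot 9 = 90$)
$C{\left(l,p \right)} = 1809 - 9 l - 9 p$ ($C{\left(l,p \right)} = - 9 \left(\left(l + p\right) - 201\right) = - 9 \left(-201 + l + p\right) = 1809 - 9 l - 9 p$)
$- C{\left(F,n{\left(12 \right)} \right)} = - (1809 - 810 - 36) = \left(-1\right) 963 = -963$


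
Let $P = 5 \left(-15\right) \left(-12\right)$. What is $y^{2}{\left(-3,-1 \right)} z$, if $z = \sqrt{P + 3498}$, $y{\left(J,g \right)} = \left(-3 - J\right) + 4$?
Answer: $16 \sqrt{4398} \approx 1061.1$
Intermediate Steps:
$y{\left(J,g \right)} = 1 - J$
$P = 900$ ($P = \left(-75\right) \left(-12\right) = 900$)
$z = \sqrt{4398}$ ($z = \sqrt{900 + 3498} = \sqrt{4398} \approx 66.317$)
$y^{2}{\left(-3,-1 \right)} z = \left(1 - -3\right)^{2} \sqrt{4398} = \left(1 + 3\right)^{2} \sqrt{4398} = 4^{2} \sqrt{4398} = 16 \sqrt{4398}$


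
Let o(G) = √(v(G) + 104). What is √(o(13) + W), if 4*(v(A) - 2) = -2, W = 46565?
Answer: √(186260 + 2*√422)/2 ≈ 215.81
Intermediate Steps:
v(A) = 3/2 (v(A) = 2 + (¼)*(-2) = 2 - ½ = 3/2)
o(G) = √422/2 (o(G) = √(3/2 + 104) = √(211/2) = √422/2)
√(o(13) + W) = √(√422/2 + 46565) = √(46565 + √422/2)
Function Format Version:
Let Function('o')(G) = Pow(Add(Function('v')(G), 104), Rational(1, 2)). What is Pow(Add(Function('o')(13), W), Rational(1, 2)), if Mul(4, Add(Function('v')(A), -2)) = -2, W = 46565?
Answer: Mul(Rational(1, 2), Pow(Add(186260, Mul(2, Pow(422, Rational(1, 2)))), Rational(1, 2))) ≈ 215.81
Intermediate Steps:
Function('v')(A) = Rational(3, 2) (Function('v')(A) = Add(2, Mul(Rational(1, 4), -2)) = Add(2, Rational(-1, 2)) = Rational(3, 2))
Function('o')(G) = Mul(Rational(1, 2), Pow(422, Rational(1, 2))) (Function('o')(G) = Pow(Add(Rational(3, 2), 104), Rational(1, 2)) = Pow(Rational(211, 2), Rational(1, 2)) = Mul(Rational(1, 2), Pow(422, Rational(1, 2))))
Pow(Add(Function('o')(13), W), Rational(1, 2)) = Pow(Add(Mul(Rational(1, 2), Pow(422, Rational(1, 2))), 46565), Rational(1, 2)) = Pow(Add(46565, Mul(Rational(1, 2), Pow(422, Rational(1, 2)))), Rational(1, 2))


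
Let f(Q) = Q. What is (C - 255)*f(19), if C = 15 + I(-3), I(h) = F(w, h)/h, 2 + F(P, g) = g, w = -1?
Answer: -13585/3 ≈ -4528.3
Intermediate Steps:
F(P, g) = -2 + g
I(h) = (-2 + h)/h
C = 50/3 (C = 15 + (-2 - 3)/(-3) = 15 - ⅓*(-5) = 15 + 5/3 = 50/3 ≈ 16.667)
(C - 255)*f(19) = (50/3 - 255)*19 = -715/3*19 = -13585/3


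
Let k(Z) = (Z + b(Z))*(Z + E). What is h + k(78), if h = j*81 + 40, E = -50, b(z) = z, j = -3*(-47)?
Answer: 15829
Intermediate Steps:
j = 141
h = 11461 (h = 141*81 + 40 = 11421 + 40 = 11461)
k(Z) = 2*Z*(-50 + Z) (k(Z) = (Z + Z)*(Z - 50) = (2*Z)*(-50 + Z) = 2*Z*(-50 + Z))
h + k(78) = 11461 + 2*78*(-50 + 78) = 11461 + 2*78*28 = 11461 + 4368 = 15829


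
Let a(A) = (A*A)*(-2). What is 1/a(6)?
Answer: -1/72 ≈ -0.013889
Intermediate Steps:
a(A) = -2*A² (a(A) = A²*(-2) = -2*A²)
1/a(6) = 1/(-2*6²) = 1/(-2*36) = 1/(-72) = -1/72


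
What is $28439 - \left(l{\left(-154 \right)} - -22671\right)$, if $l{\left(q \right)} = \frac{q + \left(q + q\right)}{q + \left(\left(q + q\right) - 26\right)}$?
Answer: $\frac{1407161}{244} \approx 5767.1$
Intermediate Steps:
$l{\left(q \right)} = \frac{3 q}{-26 + 3 q}$ ($l{\left(q \right)} = \frac{q + 2 q}{q + \left(2 q - 26\right)} = \frac{3 q}{q + \left(-26 + 2 q\right)} = \frac{3 q}{-26 + 3 q}$)
$28439 - \left(l{\left(-154 \right)} - -22671\right) = 28439 - \left(3 \left(-154\right) \frac{1}{-26 + 3 \left(-154\right)} - -22671\right) = 28439 - \left(3 \left(-154\right) \frac{1}{-26 - 462} + 22671\right) = 28439 - \left(3 \left(-154\right) \frac{1}{-488} + 22671\right) = 28439 - \left(3 \left(-154\right) \left(- \frac{1}{488}\right) + 22671\right) = 28439 - \left(\frac{231}{244} + 22671\right) = 28439 - \frac{5531955}{244} = \frac{1407161}{244}$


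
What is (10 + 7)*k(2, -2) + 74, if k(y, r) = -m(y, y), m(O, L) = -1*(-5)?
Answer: -11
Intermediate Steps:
m(O, L) = 5
k(y, r) = -5 (k(y, r) = -1*5 = -5)
(10 + 7)*k(2, -2) + 74 = (10 + 7)*(-5) + 74 = 17*(-5) + 74 = -85 + 74 = -11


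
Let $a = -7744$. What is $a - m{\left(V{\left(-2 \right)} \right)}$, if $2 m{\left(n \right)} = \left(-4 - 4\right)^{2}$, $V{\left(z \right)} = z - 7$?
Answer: $-7776$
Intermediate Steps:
$V{\left(z \right)} = -7 + z$
$m{\left(n \right)} = 32$ ($m{\left(n \right)} = \frac{\left(-4 - 4\right)^{2}}{2} = \frac{\left(-8\right)^{2}}{2} = \frac{1}{2} \cdot 64 = 32$)
$a - m{\left(V{\left(-2 \right)} \right)} = -7744 - 32 = -7776$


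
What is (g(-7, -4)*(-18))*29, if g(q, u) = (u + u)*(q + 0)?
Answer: -29232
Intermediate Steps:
g(q, u) = 2*q*u (g(q, u) = (2*u)*q = 2*q*u)
(g(-7, -4)*(-18))*29 = ((2*(-7)*(-4))*(-18))*29 = (56*(-18))*29 = -1008*29 = -29232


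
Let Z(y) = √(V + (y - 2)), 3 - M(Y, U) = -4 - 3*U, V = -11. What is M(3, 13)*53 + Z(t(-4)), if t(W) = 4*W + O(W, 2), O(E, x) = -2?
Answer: 2438 + I*√31 ≈ 2438.0 + 5.5678*I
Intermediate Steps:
t(W) = -2 + 4*W (t(W) = 4*W - 2 = -2 + 4*W)
M(Y, U) = 7 + 3*U (M(Y, U) = 3 - (-4 - 3*U) = 3 + (4 + 3*U) = 7 + 3*U)
Z(y) = √(-13 + y) (Z(y) = √(-11 + (y - 2)) = √(-11 + (-2 + y)) = √(-13 + y))
M(3, 13)*53 + Z(t(-4)) = (7 + 3*13)*53 + √(-13 + (-2 + 4*(-4))) = (7 + 39)*53 + √(-13 + (-2 - 16)) = 46*53 + √(-13 - 18) = 2438 + √(-31) = 2438 + I*√31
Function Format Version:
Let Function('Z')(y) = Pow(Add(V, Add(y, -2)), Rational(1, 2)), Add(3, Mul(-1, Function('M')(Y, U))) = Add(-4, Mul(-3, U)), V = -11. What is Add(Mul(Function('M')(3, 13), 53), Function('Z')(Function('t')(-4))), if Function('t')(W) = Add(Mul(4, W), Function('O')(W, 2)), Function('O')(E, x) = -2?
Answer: Add(2438, Mul(I, Pow(31, Rational(1, 2)))) ≈ Add(2438.0, Mul(5.5678, I))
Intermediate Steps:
Function('t')(W) = Add(-2, Mul(4, W)) (Function('t')(W) = Add(Mul(4, W), -2) = Add(-2, Mul(4, W)))
Function('M')(Y, U) = Add(7, Mul(3, U)) (Function('M')(Y, U) = Add(3, Mul(-1, Add(-4, Mul(-3, U)))) = Add(3, Add(4, Mul(3, U))) = Add(7, Mul(3, U)))
Function('Z')(y) = Pow(Add(-13, y), Rational(1, 2)) (Function('Z')(y) = Pow(Add(-11, Add(y, -2)), Rational(1, 2)) = Pow(Add(-11, Add(-2, y)), Rational(1, 2)) = Pow(Add(-13, y), Rational(1, 2)))
Add(Mul(Function('M')(3, 13), 53), Function('Z')(Function('t')(-4))) = Add(Mul(Add(7, Mul(3, 13)), 53), Pow(Add(-13, Add(-2, Mul(4, -4))), Rational(1, 2))) = Add(Mul(Add(7, 39), 53), Pow(Add(-13, Add(-2, -16)), Rational(1, 2))) = Add(Mul(46, 53), Pow(Add(-13, -18), Rational(1, 2))) = Add(2438, Pow(-31, Rational(1, 2))) = Add(2438, Mul(I, Pow(31, Rational(1, 2))))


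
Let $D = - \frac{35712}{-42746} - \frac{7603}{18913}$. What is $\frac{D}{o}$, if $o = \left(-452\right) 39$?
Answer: $- \frac{175211609}{7125723233772} \approx -2.4589 \cdot 10^{-5}$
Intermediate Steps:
$D = \frac{175211609}{404227549}$ ($D = \left(-35712\right) \left(- \frac{1}{42746}\right) - \frac{7603}{18913} = \frac{17856}{21373} - \frac{7603}{18913} = \frac{175211609}{404227549} \approx 0.43345$)
$o = -17628$
$\frac{D}{o} = \frac{175211609}{404227549 \left(-17628\right)} = \frac{175211609}{404227549} \left(- \frac{1}{17628}\right) = - \frac{175211609}{7125723233772}$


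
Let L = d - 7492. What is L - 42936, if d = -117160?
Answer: -167588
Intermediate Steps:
L = -124652 (L = -117160 - 7492 = -124652)
L - 42936 = -124652 - 42936 = -167588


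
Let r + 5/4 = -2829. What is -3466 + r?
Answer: -25185/4 ≈ -6296.3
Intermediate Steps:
r = -11321/4 (r = -5/4 - 2829 = -11321/4 ≈ -2830.3)
-3466 + r = -3466 - 11321/4 = -25185/4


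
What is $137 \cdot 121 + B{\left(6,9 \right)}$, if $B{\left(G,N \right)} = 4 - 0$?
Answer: $16581$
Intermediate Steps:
$B{\left(G,N \right)} = 4$ ($B{\left(G,N \right)} = 4 + 0 = 4$)
$137 \cdot 121 + B{\left(6,9 \right)} = 137 \cdot 121 + 4 = 16577 + 4 = 16581$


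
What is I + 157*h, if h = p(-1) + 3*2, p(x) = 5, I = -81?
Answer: 1646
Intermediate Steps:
h = 11 (h = 5 + 3*2 = 5 + 6 = 11)
I + 157*h = -81 + 157*11 = -81 + 1727 = 1646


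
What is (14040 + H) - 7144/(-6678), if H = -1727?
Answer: 41116679/3339 ≈ 12314.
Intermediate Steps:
(14040 + H) - 7144/(-6678) = (14040 - 1727) - 7144/(-6678) = 12313 - 7144*(-1/6678) = 12313 + 3572/3339 = 41116679/3339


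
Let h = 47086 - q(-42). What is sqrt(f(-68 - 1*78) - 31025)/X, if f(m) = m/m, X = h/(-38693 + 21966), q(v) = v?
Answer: -389*I*sqrt(1939)/274 ≈ -62.516*I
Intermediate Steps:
h = 47128 (h = 47086 - 1*(-42) = 47086 + 42 = 47128)
X = -1096/389 (X = 47128/(-38693 + 21966) = 47128/(-16727) = 47128*(-1/16727) = -1096/389 ≈ -2.8175)
f(m) = 1
sqrt(f(-68 - 1*78) - 31025)/X = sqrt(1 - 31025)/(-1096/389) = sqrt(-31024)*(-389/1096) = (4*I*sqrt(1939))*(-389/1096) = -389*I*sqrt(1939)/274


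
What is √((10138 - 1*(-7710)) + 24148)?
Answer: 2*√10499 ≈ 204.93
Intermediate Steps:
√((10138 - 1*(-7710)) + 24148) = √((10138 + 7710) + 24148) = √(17848 + 24148) = √41996 = 2*√10499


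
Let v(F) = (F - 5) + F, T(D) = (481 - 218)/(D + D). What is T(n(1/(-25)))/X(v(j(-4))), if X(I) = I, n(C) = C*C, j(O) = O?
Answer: -164375/26 ≈ -6322.1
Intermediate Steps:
n(C) = C²
T(D) = 263/(2*D) (T(D) = 263/((2*D)) = 263*(1/(2*D)) = 263/(2*D))
v(F) = -5 + 2*F (v(F) = (-5 + F) + F = -5 + 2*F)
T(n(1/(-25)))/X(v(j(-4))) = (263/(2*((1/(-25))²)))/(-5 + 2*(-4)) = (263/(2*((-1/25)²)))/(-5 - 8) = (263/(2*(1/625)))/(-13) = ((263/2)*625)*(-1/13) = (164375/2)*(-1/13) = -164375/26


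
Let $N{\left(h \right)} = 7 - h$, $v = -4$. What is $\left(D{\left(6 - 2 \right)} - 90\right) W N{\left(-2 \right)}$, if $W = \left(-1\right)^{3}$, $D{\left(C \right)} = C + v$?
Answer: $810$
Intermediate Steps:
$D{\left(C \right)} = -4 + C$ ($D{\left(C \right)} = C - 4 = -4 + C$)
$W = -1$
$\left(D{\left(6 - 2 \right)} - 90\right) W N{\left(-2 \right)} = \left(\left(-4 + \left(6 - 2\right)\right) - 90\right) \left(-1\right) \left(7 - -2\right) = \left(\left(-4 + \left(6 - 2\right)\right) - 90\right) \left(-1\right) \left(7 + 2\right) = \left(\left(-4 + 4\right) - 90\right) \left(-1\right) 9 = \left(0 - 90\right) \left(-1\right) 9 = \left(-90\right) \left(-1\right) 9 = 90 \cdot 9 = 810$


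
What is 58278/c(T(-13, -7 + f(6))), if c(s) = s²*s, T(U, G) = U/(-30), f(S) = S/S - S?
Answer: 1573506000/2197 ≈ 7.1621e+5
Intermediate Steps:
f(S) = 1 - S
T(U, G) = -U/30 (T(U, G) = U*(-1/30) = -U/30)
c(s) = s³
58278/c(T(-13, -7 + f(6))) = 58278/((-1/30*(-13))³) = 58278/((13/30)³) = 58278/(2197/27000) = 58278*(27000/2197) = 1573506000/2197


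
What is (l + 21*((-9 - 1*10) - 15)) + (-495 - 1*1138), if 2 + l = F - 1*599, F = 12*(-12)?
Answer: -3092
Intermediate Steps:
F = -144
l = -745 (l = -2 + (-144 - 1*599) = -2 + (-144 - 599) = -2 - 743 = -745)
(l + 21*((-9 - 1*10) - 15)) + (-495 - 1*1138) = (-745 + 21*((-9 - 1*10) - 15)) + (-495 - 1*1138) = (-745 + 21*((-9 - 10) - 15)) + (-495 - 1138) = (-745 + 21*(-19 - 15)) - 1633 = (-745 + 21*(-34)) - 1633 = (-745 - 714) - 1633 = -1459 - 1633 = -3092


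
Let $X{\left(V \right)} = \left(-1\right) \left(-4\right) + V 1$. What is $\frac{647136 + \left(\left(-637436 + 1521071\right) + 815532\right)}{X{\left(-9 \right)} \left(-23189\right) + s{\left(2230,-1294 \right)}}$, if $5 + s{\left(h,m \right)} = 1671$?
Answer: $\frac{2346303}{117611} \approx 19.95$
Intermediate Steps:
$s{\left(h,m \right)} = 1666$ ($s{\left(h,m \right)} = -5 + 1671 = 1666$)
$X{\left(V \right)} = 4 + V$
$\frac{647136 + \left(\left(-637436 + 1521071\right) + 815532\right)}{X{\left(-9 \right)} \left(-23189\right) + s{\left(2230,-1294 \right)}} = \frac{647136 + \left(\left(-637436 + 1521071\right) + 815532\right)}{\left(4 - 9\right) \left(-23189\right) + 1666} = \frac{647136 + \left(883635 + 815532\right)}{\left(-5\right) \left(-23189\right) + 1666} = \frac{647136 + 1699167}{115945 + 1666} = \frac{2346303}{117611}$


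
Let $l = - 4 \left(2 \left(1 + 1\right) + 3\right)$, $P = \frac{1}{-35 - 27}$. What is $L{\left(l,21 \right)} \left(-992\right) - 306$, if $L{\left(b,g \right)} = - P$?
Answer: $-322$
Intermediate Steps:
$P = - \frac{1}{62}$ ($P = \frac{1}{-62} = - \frac{1}{62} \approx -0.016129$)
$l = -28$ ($l = - 4 \left(2 \cdot 2 + 3\right) = - 4 \left(4 + 3\right) = \left(-4\right) 7 = -28$)
$L{\left(b,g \right)} = \frac{1}{62}$ ($L{\left(b,g \right)} = \left(-1\right) \left(- \frac{1}{62}\right) = \frac{1}{62}$)
$L{\left(l,21 \right)} \left(-992\right) - 306 = \frac{1}{62} \left(-992\right) - 306 = -16 - 306 = -322$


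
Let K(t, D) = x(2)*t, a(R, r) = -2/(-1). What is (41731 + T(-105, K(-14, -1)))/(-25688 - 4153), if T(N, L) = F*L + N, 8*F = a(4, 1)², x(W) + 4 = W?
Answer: -13880/9947 ≈ -1.3954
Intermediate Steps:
a(R, r) = 2 (a(R, r) = -2*(-1) = 2)
x(W) = -4 + W
K(t, D) = -2*t (K(t, D) = (-4 + 2)*t = -2*t)
F = ½ (F = (⅛)*2² = (⅛)*4 = ½ ≈ 0.50000)
T(N, L) = N + L/2 (T(N, L) = L/2 + N = N + L/2)
(41731 + T(-105, K(-14, -1)))/(-25688 - 4153) = (41731 + (-105 + (-2*(-14))/2))/(-25688 - 4153) = (41731 + (-105 + (½)*28))/(-29841) = (41731 + (-105 + 14))*(-1/29841) = (41731 - 91)*(-1/29841) = 41640*(-1/29841) = -13880/9947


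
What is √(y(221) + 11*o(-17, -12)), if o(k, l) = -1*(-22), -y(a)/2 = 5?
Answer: 2*√58 ≈ 15.232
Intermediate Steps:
y(a) = -10 (y(a) = -2*5 = -10)
o(k, l) = 22
√(y(221) + 11*o(-17, -12)) = √(-10 + 11*22) = √(-10 + 242) = √232 = 2*√58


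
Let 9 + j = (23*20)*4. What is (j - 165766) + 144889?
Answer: -19046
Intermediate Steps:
j = 1831 (j = -9 + (23*20)*4 = -9 + 460*4 = -9 + 1840 = 1831)
(j - 165766) + 144889 = (1831 - 165766) + 144889 = -163935 + 144889 = -19046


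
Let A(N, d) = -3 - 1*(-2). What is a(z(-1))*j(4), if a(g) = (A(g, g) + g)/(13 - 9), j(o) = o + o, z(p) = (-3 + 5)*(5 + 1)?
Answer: 22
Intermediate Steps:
z(p) = 12 (z(p) = 2*6 = 12)
A(N, d) = -1 (A(N, d) = -3 + 2 = -1)
j(o) = 2*o
a(g) = -1/4 + g/4 (a(g) = (-1 + g)/(13 - 9) = (-1 + g)/4 = (-1 + g)*(1/4) = -1/4 + g/4)
a(z(-1))*j(4) = (-1/4 + (1/4)*12)*(2*4) = (-1/4 + 3)*8 = (11/4)*8 = 22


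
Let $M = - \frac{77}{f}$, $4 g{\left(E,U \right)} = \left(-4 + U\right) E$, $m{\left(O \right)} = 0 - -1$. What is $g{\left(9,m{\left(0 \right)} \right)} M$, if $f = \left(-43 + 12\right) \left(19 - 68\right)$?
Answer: $\frac{297}{868} \approx 0.34217$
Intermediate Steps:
$m{\left(O \right)} = 1$ ($m{\left(O \right)} = 0 + 1 = 1$)
$f = 1519$ ($f = \left(-31\right) \left(-49\right) = 1519$)
$g{\left(E,U \right)} = \frac{E \left(-4 + U\right)}{4}$ ($g{\left(E,U \right)} = \frac{\left(-4 + U\right) E}{4} = \frac{E \left(-4 + U\right)}{4}$)
$M = - \frac{11}{217}$ ($M = - \frac{77}{1519} = \left(-77\right) \frac{1}{1519} = - \frac{11}{217} \approx -0.050691$)
$g{\left(9,m{\left(0 \right)} \right)} M = \frac{1}{4} \cdot 9 \left(-4 + 1\right) \left(- \frac{11}{217}\right) = \frac{1}{4} \cdot 9 \left(-3\right) \left(- \frac{11}{217}\right) = \left(- \frac{27}{4}\right) \left(- \frac{11}{217}\right) = \frac{297}{868}$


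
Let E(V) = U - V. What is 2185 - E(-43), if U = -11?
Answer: 2153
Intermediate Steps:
E(V) = -11 - V
2185 - E(-43) = 2185 - (-11 - 1*(-43)) = 2185 - (-11 + 43) = 2185 - 1*32 = 2185 - 32 = 2153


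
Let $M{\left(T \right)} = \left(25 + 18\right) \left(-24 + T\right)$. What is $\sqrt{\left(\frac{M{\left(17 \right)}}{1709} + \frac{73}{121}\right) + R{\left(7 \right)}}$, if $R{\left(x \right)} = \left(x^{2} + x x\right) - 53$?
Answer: $\frac{\sqrt{16054074269}}{18799} \approx 6.74$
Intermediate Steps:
$M{\left(T \right)} = -1032 + 43 T$ ($M{\left(T \right)} = 43 \left(-24 + T\right) = -1032 + 43 T$)
$R{\left(x \right)} = -53 + 2 x^{2}$ ($R{\left(x \right)} = \left(x^{2} + x^{2}\right) - 53 = 2 x^{2} - 53 = -53 + 2 x^{2}$)
$\sqrt{\left(\frac{M{\left(17 \right)}}{1709} + \frac{73}{121}\right) + R{\left(7 \right)}} = \sqrt{\left(\frac{-1032 + 43 \cdot 17}{1709} + \frac{73}{121}\right) - \left(53 - 2 \cdot 7^{2}\right)} = \sqrt{\left(\left(-1032 + 731\right) \frac{1}{1709} + 73 \cdot \frac{1}{121}\right) + \left(-53 + 2 \cdot 49\right)} = \sqrt{\left(\left(-301\right) \frac{1}{1709} + \frac{73}{121}\right) + \left(-53 + 98\right)} = \sqrt{\left(- \frac{301}{1709} + \frac{73}{121}\right) + 45} = \sqrt{\frac{88336}{206789} + 45} = \sqrt{\frac{9393841}{206789}} = \frac{\sqrt{16054074269}}{18799}$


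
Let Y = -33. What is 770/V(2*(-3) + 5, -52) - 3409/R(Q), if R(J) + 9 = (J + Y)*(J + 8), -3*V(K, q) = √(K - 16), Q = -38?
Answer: -487/303 + 2310*I*√17/17 ≈ -1.6073 + 560.26*I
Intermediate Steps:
V(K, q) = -√(-16 + K)/3 (V(K, q) = -√(K - 16)/3 = -√(-16 + K)/3)
R(J) = -9 + (-33 + J)*(8 + J) (R(J) = -9 + (J - 33)*(J + 8) = -9 + (-33 + J)*(8 + J))
770/V(2*(-3) + 5, -52) - 3409/R(Q) = 770/((-√(-16 + (2*(-3) + 5))/3)) - 3409/(-273 + (-38)² - 25*(-38)) = 770/((-√(-16 + (-6 + 5))/3)) - 3409/(-273 + 1444 + 950) = 770/((-√(-16 - 1)/3)) - 3409/2121 = 770/((-I*√17/3)) - 3409*1/2121 = 770/((-I*√17/3)) - 487/303 = 770*(3*I*√17/17) - 487/303 = 2310*I*√17/17 - 487/303 = -487/303 + 2310*I*√17/17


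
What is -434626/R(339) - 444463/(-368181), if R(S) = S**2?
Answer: -4034922329/1567101063 ≈ -2.5748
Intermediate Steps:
-434626/R(339) - 444463/(-368181) = -434626/(339**2) - 444463/(-368181) = -434626/114921 - 444463*(-1/368181) = -434626*1/114921 + 444463/368181 = -434626/114921 + 444463/368181 = -4034922329/1567101063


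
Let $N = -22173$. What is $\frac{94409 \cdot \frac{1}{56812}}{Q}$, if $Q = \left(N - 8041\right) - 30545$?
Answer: $- \frac{13487}{493120044} \approx -2.735 \cdot 10^{-5}$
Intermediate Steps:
$Q = -60759$ ($Q = \left(-22173 - 8041\right) - 30545 = -30214 - 30545 = -60759$)
$\frac{94409 \cdot \frac{1}{56812}}{Q} = \frac{94409 \cdot \frac{1}{56812}}{-60759} = 94409 \cdot \frac{1}{56812} \left(- \frac{1}{60759}\right) = \frac{13487}{8116} \left(- \frac{1}{60759}\right) = - \frac{13487}{493120044}$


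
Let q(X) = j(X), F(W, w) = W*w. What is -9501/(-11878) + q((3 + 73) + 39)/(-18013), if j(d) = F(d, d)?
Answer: 14054963/213958414 ≈ 0.065690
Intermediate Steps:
j(d) = d**2 (j(d) = d*d = d**2)
q(X) = X**2
-9501/(-11878) + q((3 + 73) + 39)/(-18013) = -9501/(-11878) + ((3 + 73) + 39)**2/(-18013) = -9501*(-1/11878) + (76 + 39)**2*(-1/18013) = 9501/11878 + 115**2*(-1/18013) = 9501/11878 + 13225*(-1/18013) = 9501/11878 - 13225/18013 = 14054963/213958414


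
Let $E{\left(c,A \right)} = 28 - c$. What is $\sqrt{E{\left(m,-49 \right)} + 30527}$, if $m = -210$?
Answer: $\sqrt{30765} \approx 175.4$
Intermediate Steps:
$\sqrt{E{\left(m,-49 \right)} + 30527} = \sqrt{\left(28 - -210\right) + 30527} = \sqrt{\left(28 + 210\right) + 30527} = \sqrt{238 + 30527} = \sqrt{30765}$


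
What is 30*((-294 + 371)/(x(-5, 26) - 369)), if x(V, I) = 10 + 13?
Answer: -1155/173 ≈ -6.6763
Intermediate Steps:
x(V, I) = 23
30*((-294 + 371)/(x(-5, 26) - 369)) = 30*((-294 + 371)/(23 - 369)) = 30*(77/(-346)) = 30*(77*(-1/346)) = 30*(-77/346) = -1155/173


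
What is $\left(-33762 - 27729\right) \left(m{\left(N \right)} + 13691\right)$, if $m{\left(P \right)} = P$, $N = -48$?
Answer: $-838921713$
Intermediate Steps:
$\left(-33762 - 27729\right) \left(m{\left(N \right)} + 13691\right) = \left(-33762 - 27729\right) \left(-48 + 13691\right) = \left(-61491\right) 13643 = -838921713$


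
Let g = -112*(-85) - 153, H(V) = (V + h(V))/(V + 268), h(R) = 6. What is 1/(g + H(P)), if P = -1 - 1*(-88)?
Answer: 355/3325378 ≈ 0.00010675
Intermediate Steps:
P = 87 (P = -1 + 88 = 87)
H(V) = (6 + V)/(268 + V) (H(V) = (V + 6)/(V + 268) = (6 + V)/(268 + V))
g = 9367 (g = 9520 - 153 = 9367)
1/(g + H(P)) = 1/(9367 + (6 + 87)/(268 + 87)) = 1/(9367 + 93/355) = 1/(3325378/355) = 355/3325378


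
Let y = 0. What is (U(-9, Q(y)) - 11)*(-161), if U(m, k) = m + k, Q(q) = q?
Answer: 3220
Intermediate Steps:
U(m, k) = k + m
(U(-9, Q(y)) - 11)*(-161) = ((0 - 9) - 11)*(-161) = (-9 - 11)*(-161) = -20*(-161) = 3220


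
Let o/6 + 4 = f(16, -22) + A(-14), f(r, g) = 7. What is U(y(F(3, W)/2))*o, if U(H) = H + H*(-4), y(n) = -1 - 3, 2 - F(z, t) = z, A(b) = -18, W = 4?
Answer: -1080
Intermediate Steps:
F(z, t) = 2 - z
y(n) = -4
o = -90 (o = -24 + 6*(7 - 18) = -24 + 6*(-11) = -24 - 66 = -90)
U(H) = -3*H (U(H) = H - 4*H = -3*H)
U(y(F(3, W)/2))*o = -3*(-4)*(-90) = 12*(-90) = -1080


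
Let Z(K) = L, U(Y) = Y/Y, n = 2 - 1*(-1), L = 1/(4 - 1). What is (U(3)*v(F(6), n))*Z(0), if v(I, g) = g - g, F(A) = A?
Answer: 0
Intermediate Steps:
L = 1/3 ≈ 0.33333
n = 3 (n = 2 + 1 = 3)
U(Y) = 1
Z(K) = 1/3
v(I, g) = 0
(U(3)*v(F(6), n))*Z(0) = (1*0)*(1/3) = 0*(1/3) = 0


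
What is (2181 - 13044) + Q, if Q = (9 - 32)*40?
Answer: -11783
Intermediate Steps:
Q = -920 (Q = -23*40 = -920)
(2181 - 13044) + Q = (2181 - 13044) - 920 = -10863 - 920 = -11783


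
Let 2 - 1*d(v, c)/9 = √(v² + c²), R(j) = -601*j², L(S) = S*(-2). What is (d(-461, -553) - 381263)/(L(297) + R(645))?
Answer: 381245/250031619 + √518330/27781291 ≈ 0.0015507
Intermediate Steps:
L(S) = -2*S
d(v, c) = 18 - 9*√(c² + v²) (d(v, c) = 18 - 9*√(v² + c²) = 18 - 9*√(c² + v²))
(d(-461, -553) - 381263)/(L(297) + R(645)) = ((18 - 9*√((-553)² + (-461)²)) - 381263)/(-2*297 - 601*645²) = ((18 - 9*√(305809 + 212521)) - 381263)/(-594 - 601*416025) = ((18 - 9*√518330) - 381263)/(-594 - 250031025) = (-381245 - 9*√518330)/(-250031619) = (-381245 - 9*√518330)*(-1/250031619) = 381245/250031619 + √518330/27781291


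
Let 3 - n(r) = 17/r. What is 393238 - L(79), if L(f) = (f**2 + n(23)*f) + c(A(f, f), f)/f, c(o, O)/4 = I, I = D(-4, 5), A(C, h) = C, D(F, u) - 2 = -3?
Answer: 702849109/1817 ≈ 3.8682e+5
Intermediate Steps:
D(F, u) = -1 (D(F, u) = 2 - 3 = -1)
I = -1
c(o, O) = -4 (c(o, O) = 4*(-1) = -4)
n(r) = 3 - 17/r
L(f) = f**2 - 4/f + 52*f/23 (L(f) = (f**2 + (3 - 17/23)*f) - 4/f = (f**2 + 52*f/23) - 4/f = f**2 - 4/f + 52*f/23)
393238 - L(79) = 393238 - (79**2 - 4/79 + (52/23)*79) = 393238 - (6241 - 4*1/79 + 4108/23) = 393238 - (6241 - 4/79 + 4108/23) = 393238 - 1*11664337/1817 = 393238 - 11664337/1817 = 702849109/1817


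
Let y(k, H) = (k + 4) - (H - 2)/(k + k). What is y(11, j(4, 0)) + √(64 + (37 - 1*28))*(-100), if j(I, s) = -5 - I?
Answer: 31/2 - 100*√73 ≈ -838.90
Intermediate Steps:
y(k, H) = 4 + k - (-2 + H)/(2*k) (y(k, H) = (4 + k) - (-2 + H)/(2*k) = 4 + k - (-2 + H)/(2*k))
y(11, j(4, 0)) + √(64 + (37 - 1*28))*(-100) = (1 - (-5 - 1*4)/2 + 11*(4 + 11))/11 + √(64 + (37 - 1*28))*(-100) = (1 - (-5 - 4)/2 + 11*15)/11 + √(64 + (37 - 28))*(-100) = (1 - ½*(-9) + 165)/11 + √(64 + 9)*(-100) = (1 + 9/2 + 165)/11 + √73*(-100) = (1/11)*(341/2) - 100*√73 = 31/2 - 100*√73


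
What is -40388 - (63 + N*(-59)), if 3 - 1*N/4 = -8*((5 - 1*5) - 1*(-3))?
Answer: -34079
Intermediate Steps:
N = 108 (N = 12 - (-32)*((5 - 1*5) - 1*(-3)) = 12 - (-32)*((5 - 5) + 3) = 12 - (-32)*(0 + 3) = 12 - (-32)*3 = 12 - 4*(-24) = 12 + 96 = 108)
-40388 - (63 + N*(-59)) = -40388 - (63 + 108*(-59)) = -40388 - (63 - 6372) = -40388 - 1*(-6309) = -40388 + 6309 = -34079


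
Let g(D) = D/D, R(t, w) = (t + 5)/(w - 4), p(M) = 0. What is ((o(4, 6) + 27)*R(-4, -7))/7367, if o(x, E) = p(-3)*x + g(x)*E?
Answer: -3/7367 ≈ -0.00040722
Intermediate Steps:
R(t, w) = (5 + t)/(-4 + w)
g(D) = 1
o(x, E) = E (o(x, E) = 0*x + 1*E = 0 + E = E)
((o(4, 6) + 27)*R(-4, -7))/7367 = ((6 + 27)*((5 - 4)/(-4 - 7)))/7367 = (33*(1/(-11)))*(1/7367) = (33*(-1/11*1))*(1/7367) = (33*(-1/11))*(1/7367) = -3*1/7367 = -3/7367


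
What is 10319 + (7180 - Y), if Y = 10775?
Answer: 6724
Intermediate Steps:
10319 + (7180 - Y) = 10319 + (7180 - 1*10775) = 10319 + (7180 - 10775) = 10319 - 3595 = 6724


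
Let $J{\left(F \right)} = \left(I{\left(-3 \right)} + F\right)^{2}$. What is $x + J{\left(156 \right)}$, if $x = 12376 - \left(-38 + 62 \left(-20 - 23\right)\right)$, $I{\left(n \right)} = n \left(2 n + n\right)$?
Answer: $48569$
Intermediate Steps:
$I{\left(n \right)} = 3 n^{2}$ ($I{\left(n \right)} = n 3 n = 3 n^{2}$)
$J{\left(F \right)} = \left(27 + F\right)^{2}$ ($J{\left(F \right)} = \left(3 \left(-3\right)^{2} + F\right)^{2} = \left(3 \cdot 9 + F\right)^{2} = \left(27 + F\right)^{2}$)
$x = 15080$ ($x = 12376 - \left(-38 + 62 \left(-20 - 23\right)\right) = 12376 + \left(38 - -2666\right) = 12376 + \left(38 + 2666\right) = 12376 + 2704 = 15080$)
$x + J{\left(156 \right)} = 15080 + \left(27 + 156\right)^{2} = 15080 + 183^{2} = 15080 + 33489 = 48569$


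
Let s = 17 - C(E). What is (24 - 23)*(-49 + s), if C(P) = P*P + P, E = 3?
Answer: -44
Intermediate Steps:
C(P) = P + P² (C(P) = P² + P = P + P²)
s = 5 (s = 17 - 3*(1 + 3) = 17 - 3*4 = 17 - 1*12 = 17 - 12 = 5)
(24 - 23)*(-49 + s) = (24 - 23)*(-49 + 5) = 1*(-44) = -44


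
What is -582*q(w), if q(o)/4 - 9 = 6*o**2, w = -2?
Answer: -76824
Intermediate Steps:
q(o) = 36 + 24*o**2 (q(o) = 36 + 4*(6*o**2) = 36 + 24*o**2)
-582*q(w) = -582*(36 + 24*(-2)**2) = -582*(36 + 24*4) = -582*(36 + 96) = -582*132 = -76824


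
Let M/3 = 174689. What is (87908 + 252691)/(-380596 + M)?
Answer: 340599/143471 ≈ 2.3740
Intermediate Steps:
M = 524067 (M = 3*174689 = 524067)
(87908 + 252691)/(-380596 + M) = (87908 + 252691)/(-380596 + 524067) = 340599/143471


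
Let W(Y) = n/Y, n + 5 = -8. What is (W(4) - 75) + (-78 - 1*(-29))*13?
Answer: -2861/4 ≈ -715.25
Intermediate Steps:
n = -13 (n = -5 - 8 = -13)
W(Y) = -13/Y
(W(4) - 75) + (-78 - 1*(-29))*13 = (-13/4 - 75) + (-78 - 1*(-29))*13 = (-13*¼ - 75) + (-78 + 29)*13 = (-13/4 - 75) - 49*13 = -313/4 - 637 = -2861/4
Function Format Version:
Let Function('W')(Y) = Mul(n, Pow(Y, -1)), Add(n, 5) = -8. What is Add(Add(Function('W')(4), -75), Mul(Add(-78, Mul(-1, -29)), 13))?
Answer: Rational(-2861, 4) ≈ -715.25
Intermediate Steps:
n = -13 (n = Add(-5, -8) = -13)
Function('W')(Y) = Mul(-13, Pow(Y, -1))
Add(Add(Function('W')(4), -75), Mul(Add(-78, Mul(-1, -29)), 13)) = Add(Add(Mul(-13, Pow(4, -1)), -75), Mul(Add(-78, Mul(-1, -29)), 13)) = Add(Add(Mul(-13, Rational(1, 4)), -75), Mul(Add(-78, 29), 13)) = Add(Add(Rational(-13, 4), -75), Mul(-49, 13)) = Add(Rational(-313, 4), -637) = Rational(-2861, 4)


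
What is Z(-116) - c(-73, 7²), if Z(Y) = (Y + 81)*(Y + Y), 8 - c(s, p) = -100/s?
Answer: 592276/73 ≈ 8113.4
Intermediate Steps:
c(s, p) = 8 + 100/s (c(s, p) = 8 - (-100)/s = 8 + 100/s)
Z(Y) = 2*Y*(81 + Y) (Z(Y) = (81 + Y)*(2*Y) = 2*Y*(81 + Y))
Z(-116) - c(-73, 7²) = 2*(-116)*(81 - 116) - (8 + 100/(-73)) = 2*(-116)*(-35) - (8 + 100*(-1/73)) = 8120 - (8 - 100/73) = 8120 - 1*484/73 = 8120 - 484/73 = 592276/73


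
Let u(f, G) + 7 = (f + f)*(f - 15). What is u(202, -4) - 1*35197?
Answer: 40344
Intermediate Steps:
u(f, G) = -7 + 2*f*(-15 + f) (u(f, G) = -7 + (f + f)*(f - 15) = -7 + (2*f)*(-15 + f) = -7 + 2*f*(-15 + f))
u(202, -4) - 1*35197 = (-7 - 30*202 + 2*202²) - 1*35197 = (-7 - 6060 + 2*40804) - 35197 = (-7 - 6060 + 81608) - 35197 = 75541 - 35197 = 40344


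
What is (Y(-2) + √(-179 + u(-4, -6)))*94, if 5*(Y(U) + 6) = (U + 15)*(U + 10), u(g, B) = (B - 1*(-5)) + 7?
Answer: 6956/5 + 94*I*√173 ≈ 1391.2 + 1236.4*I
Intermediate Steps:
u(g, B) = 12 + B (u(g, B) = (B + 5) + 7 = (5 + B) + 7 = 12 + B)
Y(U) = -6 + (10 + U)*(15 + U)/5 (Y(U) = -6 + ((U + 15)*(U + 10))/5 = -6 + ((15 + U)*(10 + U))/5 = -6 + ((10 + U)*(15 + U))/5 = -6 + (10 + U)*(15 + U)/5)
(Y(-2) + √(-179 + u(-4, -6)))*94 = ((24 + 5*(-2) + (⅕)*(-2)²) + √(-179 + (12 - 6)))*94 = ((24 - 10 + (⅕)*4) + √(-179 + 6))*94 = ((24 - 10 + ⅘) + √(-173))*94 = (74/5 + I*√173)*94 = 6956/5 + 94*I*√173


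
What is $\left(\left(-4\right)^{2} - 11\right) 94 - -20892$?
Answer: $21362$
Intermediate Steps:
$\left(\left(-4\right)^{2} - 11\right) 94 - -20892 = \left(16 - 11\right) 94 + 20892 = 5 \cdot 94 + 20892 = 470 + 20892 = 21362$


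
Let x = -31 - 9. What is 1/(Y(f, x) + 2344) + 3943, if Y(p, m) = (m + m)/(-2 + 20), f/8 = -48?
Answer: 83023817/21056 ≈ 3943.0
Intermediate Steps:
f = -384 (f = 8*(-48) = -384)
x = -40
Y(p, m) = m/9 (Y(p, m) = (2*m)/18 = (2*m)*(1/18) = m/9)
1/(Y(f, x) + 2344) + 3943 = 1/((1/9)*(-40) + 2344) + 3943 = 1/(-40/9 + 2344) + 3943 = 1/(21056/9) + 3943 = 9/21056 + 3943 = 83023817/21056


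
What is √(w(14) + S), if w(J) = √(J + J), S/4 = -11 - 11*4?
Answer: √(-220 + 2*√7) ≈ 14.653*I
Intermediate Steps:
S = -220 (S = 4*(-11 - 11*4) = 4*(-11 - 44) = 4*(-55) = -220)
w(J) = √2*√J (w(J) = √(2*J) = √2*√J)
√(w(14) + S) = √(√2*√14 - 220) = √(2*√7 - 220) = √(-220 + 2*√7)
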